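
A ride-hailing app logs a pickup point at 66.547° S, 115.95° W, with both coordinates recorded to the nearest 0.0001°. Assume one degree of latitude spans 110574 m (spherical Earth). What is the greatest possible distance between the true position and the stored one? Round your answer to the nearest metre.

6 metres

Rounding to 4 decimal places leaves each coordinate within ±5e-05° of the true value.
N–S: 5e-05° × 110574 m/° = 5.5287 m.
Longitude error → 5e-05 × 110574 × cos 66.547° = 5e-05 × 110574 × 0.3980 ≈ 2.2004 m.
Worst case both components are at the extreme and orthogonal: √(5.5287² + 2.2004²) ≈ 5.95049 m.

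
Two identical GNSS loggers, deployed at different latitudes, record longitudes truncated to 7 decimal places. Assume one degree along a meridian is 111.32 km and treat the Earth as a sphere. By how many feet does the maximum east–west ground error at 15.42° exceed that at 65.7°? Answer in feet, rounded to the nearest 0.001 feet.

Truncating at 7 decimal places can drop up to a full unit in the last place, so the longitude may be off by as much as 1e-07°.
At 15.42°: 1e-07° × 111320 × cos 15.42° = 1e-07 × 111320 × 0.9640 ≈ 0.010731 m.
At 65.7°: 1e-07° × 111320 × cos 65.7° = 1e-07 × 111320 × 0.4115 ≈ 0.004581 m.
Difference: 0.010731 − 0.004581 = 0.0061503 m.
In feet: 0.0061503 m ÷ 0.3048 ≈ 0.020178 ft.

0.020 feet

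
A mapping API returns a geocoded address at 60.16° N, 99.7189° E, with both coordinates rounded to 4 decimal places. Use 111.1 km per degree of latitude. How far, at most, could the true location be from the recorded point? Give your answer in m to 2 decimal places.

Rounding to 4 decimal places leaves each coordinate within ±5e-05° of the true value.
N–S: 5e-05° × 111100 m/° = 5.555 m.
Longitude error → 5e-05 × 111100 × cos 60.16° = 5e-05 × 111100 × 0.4976 ≈ 2.76405 m.
Worst case both components are at the extreme and orthogonal: √(5.555² + 2.76405²) ≈ 6.20468 m.

6.20 m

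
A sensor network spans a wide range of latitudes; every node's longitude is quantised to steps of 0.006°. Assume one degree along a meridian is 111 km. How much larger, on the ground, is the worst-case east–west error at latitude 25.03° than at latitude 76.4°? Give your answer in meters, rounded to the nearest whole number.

With a 0.006° grid the true value lies within half a step, ±0.006°/2 = ±0.003°, of the stored one.
Error at 25.03° = 0.003° × 111000 × cos 25.03° ≈ 333 × 0.9061 = 301.73 m.
Error at 76.4° = 0.003° × 111000 × cos 76.4° ≈ 333 × 0.2351 = 78.302 m.
Difference: 301.73 − 78.302 = 223.42 m.

223 meters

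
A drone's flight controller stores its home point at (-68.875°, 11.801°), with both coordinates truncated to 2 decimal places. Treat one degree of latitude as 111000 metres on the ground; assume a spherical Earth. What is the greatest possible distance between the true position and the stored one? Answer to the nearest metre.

1180 metres

Truncating at 2 decimal places can drop up to a full unit in the last place, so each coordinate may be off by as much as 0.01°.
N–S: 0.01° × 111000 m/° = 1110 m.
E–W at 68.875°: 0.01° × 111000 × cos 68.875° = 0.01 × 111000 × 0.3604 ≈ 400.048 m.
Worst case both components are at the extreme and orthogonal: √(1110² + 400.048²) ≈ 1179.89 m.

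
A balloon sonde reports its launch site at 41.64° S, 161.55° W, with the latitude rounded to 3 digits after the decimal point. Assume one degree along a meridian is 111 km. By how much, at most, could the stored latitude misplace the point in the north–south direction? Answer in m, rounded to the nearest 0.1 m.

Rounding to 3 decimal places leaves the latitude within ±0.0005° of the true value.
So the N–S error is at most 0.0005 × 111000 = 55.5 m.

55.5 m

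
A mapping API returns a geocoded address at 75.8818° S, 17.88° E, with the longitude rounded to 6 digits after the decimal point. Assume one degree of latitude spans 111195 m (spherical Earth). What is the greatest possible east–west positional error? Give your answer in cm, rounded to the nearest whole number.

1 cm

Rounding to 6 decimal places leaves the longitude within ±5e-07° of the true value.
One degree of longitude at 75.8818° is 111195 × cos 75.8818° ≈ 111195 × 0.2439 = 27123 m.
Maximum E–W displacement: 5e-07 × 27123 = 0.0135615 m.
That is 0.0135615 m = 1.3562 cm.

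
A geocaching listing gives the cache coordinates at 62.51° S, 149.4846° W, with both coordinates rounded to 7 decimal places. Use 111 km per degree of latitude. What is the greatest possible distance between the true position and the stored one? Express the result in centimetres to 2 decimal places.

0.61 centimetres

Rounding to 7 decimal places leaves each coordinate within ±5e-08° of the true value.
North–south component: 5e-08° × 111000 = 0.00555 m.
East–west component at 62.51°: 5e-08° × 111000 × cos 62.51° ≈ 5e-08 × 51236.9 ≈ 0.00256185 m.
Combining orthogonally: (0.00555² + 0.00256185²)^½ ≈ 0.00611274 m.
That is 0.00611274 m = 0.61127 cm.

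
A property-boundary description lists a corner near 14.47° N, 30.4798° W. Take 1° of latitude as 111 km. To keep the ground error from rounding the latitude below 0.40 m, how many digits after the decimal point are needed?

One degree of latitude covers 111000 m.
With N decimal places the half-ulp bound is 0.5·10⁻ᴺ°, or 0.5·10⁻ᴺ × 111000 m on the ground.
Need 0.5 × 111000 × 10⁻ᴺ ≤ 0.40 → 10⁻ᴺ ≤ 7.207e-06, so N ≥ 5.14.
So 6 decimal places suffice (0.0555 m); 5 would allow up to 0.555 m.

6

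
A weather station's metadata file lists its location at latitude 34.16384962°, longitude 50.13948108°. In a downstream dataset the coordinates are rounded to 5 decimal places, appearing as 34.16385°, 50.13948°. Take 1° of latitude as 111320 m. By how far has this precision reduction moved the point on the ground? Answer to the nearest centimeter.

11 centimeters

Δlat = 34.16384962 − 34.16385 = -0.00000038°; Δlon = 50.13948108 − 50.13948 = +0.00000108°.
N–S: -0.00000038° × 111320 m/° = -0.0423016 m.
East–west at this latitude: 0.00000108° × 111320 × cos 34.1638° ≈ 0.00000108 × 92110.1 = 0.0994789 m.
Distance: √(0.0423016² + 0.0994789²) ≈ 0.108099 m.
That is 0.108099 m = 10.81 cm.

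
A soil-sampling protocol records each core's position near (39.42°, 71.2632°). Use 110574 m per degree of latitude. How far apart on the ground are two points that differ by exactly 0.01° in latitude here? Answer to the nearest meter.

Along a meridian 0.01° is 0.01 × 110574 = 1105.74 m.

1106 meters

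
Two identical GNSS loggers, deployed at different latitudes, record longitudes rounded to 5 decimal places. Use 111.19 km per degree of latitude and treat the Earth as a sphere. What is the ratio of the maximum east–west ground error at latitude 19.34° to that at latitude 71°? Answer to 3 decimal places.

2.898

Rounding to 5 decimal places leaves the longitude within ±5e-06° of the true value.
Error at 19.34° = 5e-06° × 111190 × cos 19.34° ≈ 0.55595 × 0.9436 = 0.52458 m.
Error at 71° = 5e-06° × 111190 × cos 71° ≈ 0.55595 × 0.3256 = 0.181 m.
The ratio reduces to cos 19.34° / cos 71° = 0.9436/0.3256 ≈ 2.8982.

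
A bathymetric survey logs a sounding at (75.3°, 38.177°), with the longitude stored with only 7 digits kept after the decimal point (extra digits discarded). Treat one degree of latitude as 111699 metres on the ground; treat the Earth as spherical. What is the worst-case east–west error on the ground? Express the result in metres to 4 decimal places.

0.0028 metres

Truncating at 7 decimal places can drop up to a full unit in the last place, so the longitude may be off by as much as 1e-07°.
One degree of longitude at 75.3° is 111699 × cos 75.3° ≈ 111699 × 0.2538 = 28344.5 m.
East–west error: 1e-07° × 28344.5 m/° ≈ 0.00283445 m.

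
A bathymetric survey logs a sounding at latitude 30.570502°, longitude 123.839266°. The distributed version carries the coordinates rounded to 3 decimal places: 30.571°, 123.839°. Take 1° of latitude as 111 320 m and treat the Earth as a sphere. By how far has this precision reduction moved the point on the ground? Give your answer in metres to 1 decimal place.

The latitude changed by -0.000498° and the longitude by +0.000266°.
N–S: -0.000498° × 111320 m/° = -55.4374 m.
E–W at 30.571°: 0.000266° × 111320 × cos 30.571° = 0.000266 × 111320 × 0.8610 ≈ 25.4952 m.
Hypotenuse of the two orthogonal shifts: √(55.4374² + 25.4952²) = 61.0189 m.

61.0 metres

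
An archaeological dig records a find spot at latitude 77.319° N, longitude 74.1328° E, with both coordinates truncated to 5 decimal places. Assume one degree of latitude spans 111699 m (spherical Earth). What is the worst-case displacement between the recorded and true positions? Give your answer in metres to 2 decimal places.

Truncating at 5 decimal places can drop up to a full unit in the last place, so each coordinate may be off by as much as 1e-05°.
Latitude error → 1e-05 × 111699 = 1.11699 m along the meridian.
Longitude error → 1e-05 × 111699 × cos 77.319° = 1e-05 × 111699 × 0.2195 ≈ 0.245205 m.
Combining orthogonally: (1.11699² + 0.245205²)^½ ≈ 1.14359 m.

1.14 metres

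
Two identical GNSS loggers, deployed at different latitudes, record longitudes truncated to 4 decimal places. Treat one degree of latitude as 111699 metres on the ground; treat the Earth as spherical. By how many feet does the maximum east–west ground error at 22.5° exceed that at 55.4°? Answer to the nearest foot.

13 feet

Truncating at 4 decimal places can drop up to a full unit in the last place, so the longitude may be off by as much as 0.0001°.
Error at 22.5° = 0.0001° × 111699 × cos 22.5° ≈ 11.17 × 0.9239 = 10.32 m.
Error at 55.4° = 0.0001° × 111699 × cos 55.4° ≈ 11.17 × 0.5678 = 6.3428 m.
Difference: 10.32 − 6.3428 = 3.9769 m.
In feet: 3.97688 m ÷ 0.3048 ≈ 13.048 ft.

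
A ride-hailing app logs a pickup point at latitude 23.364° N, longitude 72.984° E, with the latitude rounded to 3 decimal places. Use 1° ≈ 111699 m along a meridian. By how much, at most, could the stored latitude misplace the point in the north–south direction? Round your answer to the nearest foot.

183 feet

Rounding to 3 decimal places leaves the latitude within ±0.0005° of the true value.
Along the meridian that is 0.0005° × 111699 m/° = 55.8495 m.
In feet: 55.8495 m ÷ 0.3048 ≈ 183.23 ft.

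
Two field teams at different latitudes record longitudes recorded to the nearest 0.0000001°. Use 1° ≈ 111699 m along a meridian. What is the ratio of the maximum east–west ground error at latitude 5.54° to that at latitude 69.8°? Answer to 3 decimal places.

2.883

Rounding to 7 decimal places leaves the longitude within ±5e-08° of the true value.
At 5.54°: 5e-08° × 111699 × cos 5.54° = 5e-08 × 111699 × 0.9953 ≈ 0.0055589 m.
At 69.8°: 5e-08° × 111699 × cos 69.8° = 5e-08 × 111699 × 0.3453 ≈ 0.0019285 m.
The ratio reduces to cos 5.54° / cos 69.8° = 0.9953/0.3453 ≈ 2.8825.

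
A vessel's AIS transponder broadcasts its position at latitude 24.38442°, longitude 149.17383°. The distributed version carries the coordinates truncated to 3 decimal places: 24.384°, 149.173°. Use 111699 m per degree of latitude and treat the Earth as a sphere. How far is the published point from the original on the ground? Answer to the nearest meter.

97 meters

Δlat = 24.38442 − 24.384 = +0.00042°; Δlon = 149.17383 − 149.173 = +0.00083°.
North–south shift: 0.00042 × 111699 = 46.9136 m.
E–W at 24.384°: 0.00083° × 111699 × cos 24.384° = 0.00083 × 111699 × 0.9108 ≈ 84.4403 m.
Hypotenuse of the two orthogonal shifts: √(46.9136² + 84.4403²) = 96.5974 m.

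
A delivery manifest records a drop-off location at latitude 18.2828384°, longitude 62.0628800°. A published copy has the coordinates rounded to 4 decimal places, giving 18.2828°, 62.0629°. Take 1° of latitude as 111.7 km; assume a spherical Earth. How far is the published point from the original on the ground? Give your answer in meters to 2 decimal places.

4.79 meters

Δlat = 18.2828384 − 18.2828 = +0.0000384°; Δlon = 62.0628800 − 62.0629 = -0.0000200°.
N–S: 0.0000384° × 111700 m/° = 4.28928 m.
East–west at this latitude: -0.0000200° × 111700 × cos 18.2828° ≈ -0.0000200 × 106061 = -2.12123 m.
Combined displacement = (4.28928² + 2.12123²)^½ ≈ 4.78514 m.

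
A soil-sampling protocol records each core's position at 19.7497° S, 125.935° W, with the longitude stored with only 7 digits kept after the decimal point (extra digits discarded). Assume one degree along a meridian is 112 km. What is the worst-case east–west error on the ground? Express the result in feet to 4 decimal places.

Truncating at 7 decimal places can drop up to a full unit in the last place, so the longitude may be off by as much as 1e-07°.
Parallels shrink by cos φ, so at 19.7497° a degree of longitude is 112000 × 0.9412 ≈ 105412 m.
So at most 1e-07° × 105412 ≈ 0.0105412 m east–west.
In feet: 0.0105412 m ÷ 0.3048 ≈ 0.034584 ft.

0.0346 feet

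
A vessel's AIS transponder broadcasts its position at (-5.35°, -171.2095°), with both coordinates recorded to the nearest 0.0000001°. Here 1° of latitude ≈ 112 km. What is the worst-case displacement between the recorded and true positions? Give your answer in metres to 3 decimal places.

Rounding to 7 decimal places leaves each coordinate within ±5e-08° of the true value.
North–south component: 5e-08° × 112000 = 0.0056 m.
East–west component at 5.35°: 5e-08° × 112000 × cos 5.35° ≈ 5e-08 × 111512 ≈ 0.0055756 m.
The two errors are perpendicular, so the maximum displacement is √(0.0056² + 0.0055756²) ≈ 0.00790236 m.

0.008 metres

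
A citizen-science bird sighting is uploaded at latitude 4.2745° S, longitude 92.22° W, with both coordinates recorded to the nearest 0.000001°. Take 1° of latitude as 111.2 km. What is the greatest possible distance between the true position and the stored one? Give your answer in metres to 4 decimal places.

0.0785 metres

Rounding to 6 decimal places leaves each coordinate within ±5e-07° of the true value.
N–S: 5e-07° × 111200 m/° = 0.0556 m.
E–W at 4.2745°: 5e-07° × 111200 × cos 4.2745° = 5e-07 × 111200 × 0.9972 ≈ 0.0554453 m.
Worst case both components are at the extreme and orthogonal: √(0.0556² + 0.0554453²) ≈ 0.078521 m.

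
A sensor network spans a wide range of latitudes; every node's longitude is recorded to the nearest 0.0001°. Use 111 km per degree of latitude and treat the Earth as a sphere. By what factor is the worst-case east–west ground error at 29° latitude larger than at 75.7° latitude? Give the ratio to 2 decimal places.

3.54

Rounding to 4 decimal places leaves the longitude within ±5e-05° of the true value.
At 29°: 5e-05° × 111000 × cos 29° = 5e-05 × 111000 × 0.8746 ≈ 4.8541 m.
Error at 75.7° = 5e-05° × 111000 × cos 75.7° ≈ 5.55 × 0.2470 = 1.3708 m.
The ratio reduces to cos 29° / cos 75.7° = 0.8746/0.2470 ≈ 3.5410.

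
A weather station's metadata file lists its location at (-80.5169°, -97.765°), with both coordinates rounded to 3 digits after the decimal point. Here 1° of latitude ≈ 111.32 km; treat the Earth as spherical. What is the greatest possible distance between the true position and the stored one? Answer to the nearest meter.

Rounding to 3 decimal places leaves each coordinate within ±0.0005° of the true value.
N–S: 0.0005° × 111320 m/° = 55.66 m.
E–W at 80.5169°: 0.0005° × 111320 × cos 80.5169° = 0.0005 × 111320 × 0.1648 ≈ 9.17036 m.
Worst case both components are at the extreme and orthogonal: √(55.66² + 9.17036²) ≈ 56.4104 m.

56 meters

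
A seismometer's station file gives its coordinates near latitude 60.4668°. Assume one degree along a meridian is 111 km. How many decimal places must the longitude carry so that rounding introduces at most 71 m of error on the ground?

3

At 60.4668° one degree of longitude covers 111000 × cos 60.4668° ≈ 111000 × 0.4929 ≈ 54715 m.
With N decimal places the half-ulp bound is 0.5·10⁻ᴺ°, or 0.5·10⁻ᴺ × 54715 m on the ground.
Setting 27357.5 × 10⁻ᴺ ≤ 71 gives 10ᴺ ≥ 385.3, i.e. N ≥ 2.59.
So 3 decimal places suffice (27.4 m); 2 would allow up to 274 m.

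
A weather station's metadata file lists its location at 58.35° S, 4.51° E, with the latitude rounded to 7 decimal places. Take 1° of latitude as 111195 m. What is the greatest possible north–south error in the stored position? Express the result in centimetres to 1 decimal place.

0.6 centimetres

Rounding to 7 decimal places leaves the latitude within ±5e-08° of the true value.
So the N–S error is at most 5e-08 × 111195 = 0.00555975 m.
That is 0.00555975 m = 0.55597 cm.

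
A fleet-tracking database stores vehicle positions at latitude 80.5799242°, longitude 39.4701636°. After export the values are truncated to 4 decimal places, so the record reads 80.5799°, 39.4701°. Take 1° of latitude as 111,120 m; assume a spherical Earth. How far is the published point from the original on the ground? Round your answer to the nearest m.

3 m

Δlat = 80.5799242 − 80.5799 = +0.0000242°; Δlon = 39.4701636 − 39.4701 = +0.0000636°.
North–south shift: 0.0000242 × 111120 = 2.6891 m.
E–W at 80.5799°: 0.0000636° × 111120 × cos 80.5799° = 0.0000636 × 111120 × 0.1637 ≈ 1.15671 m.
Distance: √(2.6891² + 1.15671²) ≈ 2.92733 m.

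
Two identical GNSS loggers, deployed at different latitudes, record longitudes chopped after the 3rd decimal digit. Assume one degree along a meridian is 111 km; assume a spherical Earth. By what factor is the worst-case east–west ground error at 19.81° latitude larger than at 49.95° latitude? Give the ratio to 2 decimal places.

Truncating at 3 decimal places can drop up to a full unit in the last place, so the longitude may be off by as much as 0.001°.
Error at 19.81° = 0.001° × 111000 × cos 19.81° ≈ 111 × 0.9408 = 104.43 m.
At 49.95°: 0.001° × 111000 × cos 49.95° = 0.001 × 111000 × 0.6435 ≈ 71.424 m.
Ratio: 104.43 / 71.424 = cos 19.81° / cos 49.95° ≈ 1.4621.

1.46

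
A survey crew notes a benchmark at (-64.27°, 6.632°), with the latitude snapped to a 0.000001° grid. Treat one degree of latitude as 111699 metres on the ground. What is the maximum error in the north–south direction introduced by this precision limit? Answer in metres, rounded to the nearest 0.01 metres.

0.06 metres

With a 0.000001° grid the true value lies within half a step, ±0.000001°/2 = ±5e-07°, of the stored one.
North–south distance: 5e-07° × 111699 m/° = 0.0558495 m.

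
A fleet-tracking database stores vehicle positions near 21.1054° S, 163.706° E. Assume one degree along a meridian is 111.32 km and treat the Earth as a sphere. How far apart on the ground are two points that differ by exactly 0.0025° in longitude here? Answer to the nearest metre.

One degree of longitude here spans 111320 × cos 21.1054° = 111320 × 0.9329 ≈ 103853 m; 0.0025° of that is 259.632 m.

260 metres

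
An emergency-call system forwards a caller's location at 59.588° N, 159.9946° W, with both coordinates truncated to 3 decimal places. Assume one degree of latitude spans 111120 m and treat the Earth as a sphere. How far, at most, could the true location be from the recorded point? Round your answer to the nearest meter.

125 meters

Truncating at 3 decimal places can drop up to a full unit in the last place, so each coordinate may be off by as much as 0.001°.
North–south component: 0.001° × 111120 = 111.12 m.
East–west component at 59.588°: 0.001° × 111120 × cos 59.588° ≈ 0.001 × 56250.5 ≈ 56.2505 m.
The two errors are perpendicular, so the maximum displacement is √(111.12² + 56.2505²) ≈ 124.546 m.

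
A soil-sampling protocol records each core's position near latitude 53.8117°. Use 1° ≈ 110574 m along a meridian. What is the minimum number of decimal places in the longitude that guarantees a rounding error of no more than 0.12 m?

6 decimal places

At 53.8117° one degree of longitude covers 110574 × cos 53.8117° ≈ 110574 × 0.5904 ≈ 65287.4 m.
Rounding to N decimal places gives at most 0.5 × 10⁻ᴺ degrees of error, i.e. 0.5 × 10⁻ᴺ × 65287.4 m.
Setting 32643.7 × 10⁻ᴺ ≤ 0.12 gives 10ᴺ ≥ 2.72e+05, i.e. N ≥ 5.43.
At 5 places the error can reach 0.326 m, but 6 places keeps it to 0.0326 m.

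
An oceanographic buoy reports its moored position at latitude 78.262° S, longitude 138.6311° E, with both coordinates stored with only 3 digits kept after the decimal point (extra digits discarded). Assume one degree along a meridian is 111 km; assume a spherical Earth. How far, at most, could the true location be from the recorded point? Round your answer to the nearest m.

Truncating at 3 decimal places can drop up to a full unit in the last place, so each coordinate may be off by as much as 0.001°.
N–S: 0.001° × 111000 m/° = 111 m.
Longitude error → 0.001 × 111000 × cos 78.262° = 0.001 × 111000 × 0.2034 ≈ 22.5815 m.
Combining orthogonally: (111² + 22.5815²)^½ ≈ 113.274 m.

113 m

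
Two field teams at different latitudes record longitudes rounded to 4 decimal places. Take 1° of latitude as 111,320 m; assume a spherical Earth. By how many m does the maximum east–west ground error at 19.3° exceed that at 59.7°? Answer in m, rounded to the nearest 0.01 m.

Rounding to 4 decimal places leaves the longitude within ±5e-05° of the true value.
Error at 19.3° = 5e-05° × 111320 × cos 19.3° ≈ 5.566 × 0.9438 = 5.2532 m.
At 59.7°: 5e-05° × 111320 × cos 59.7° = 5e-05 × 111320 × 0.5045 ≈ 2.8082 m.
Difference: 5.2532 − 2.8082 = 2.445 m.

2.44 m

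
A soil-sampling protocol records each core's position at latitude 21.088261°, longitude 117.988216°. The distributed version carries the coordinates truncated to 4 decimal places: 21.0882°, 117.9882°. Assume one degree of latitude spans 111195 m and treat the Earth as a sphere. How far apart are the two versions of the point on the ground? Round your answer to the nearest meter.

7 meters

The latitude changed by +0.000061° and the longitude by +0.000016°.
N–S: 0.000061° × 111195 m/° = 6.78289 m.
E–W at 21.0882°: 0.000016° × 111195 × cos 21.0882° = 0.000016 × 111195 × 0.9330 ≈ 1.65997 m.
Combined displacement = (6.78289² + 1.65997²)^½ ≈ 6.98306 m.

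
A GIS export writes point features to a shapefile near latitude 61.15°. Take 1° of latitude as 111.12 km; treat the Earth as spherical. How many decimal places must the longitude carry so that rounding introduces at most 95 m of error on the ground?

3

At 61.15° one degree of longitude covers 111120 × cos 61.15° ≈ 111120 × 0.4825 ≈ 53617.4 m.
With N decimal places the half-ulp bound is 0.5·10⁻ᴺ°, or 0.5·10⁻ᴺ × 53617.4 m on the ground.
Setting 26808.7 × 10⁻ᴺ ≤ 95 gives 10ᴺ ≥ 282.2, i.e. N ≥ 2.45.
So 3 decimal places suffice (26.8 m); 2 would allow up to 268 m.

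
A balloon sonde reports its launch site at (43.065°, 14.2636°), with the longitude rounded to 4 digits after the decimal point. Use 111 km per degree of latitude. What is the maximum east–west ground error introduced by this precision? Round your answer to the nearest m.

Rounding to 4 decimal places leaves the longitude within ±5e-05° of the true value.
Parallels shrink by cos φ, so at 43.065° a degree of longitude is 111000 × 0.7306 ≈ 81094.3 m.
Maximum E–W displacement: 5e-05 × 81094.3 = 4.05472 m.

4 m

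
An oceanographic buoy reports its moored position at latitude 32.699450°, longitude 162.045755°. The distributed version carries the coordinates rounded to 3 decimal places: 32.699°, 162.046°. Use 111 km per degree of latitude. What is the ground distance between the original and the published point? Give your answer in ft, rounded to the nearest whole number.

180 ft

Δlat = 32.699450 − 32.699 = +0.000450°; Δlon = 162.045755 − 162.046 = -0.000245°.
North–south shift: 0.000450 × 111000 = 49.95 m.
E–W at 32.699°: -0.000245° × 111000 × cos 32.699° = -0.000245 × 111000 × 0.8415 ≈ -22.8851 m.
Distance: √(49.95² + 22.8851²) ≈ 54.943 m.
Converting: 54.943 m × 3.2808 ft/m ≈ 180.26 ft.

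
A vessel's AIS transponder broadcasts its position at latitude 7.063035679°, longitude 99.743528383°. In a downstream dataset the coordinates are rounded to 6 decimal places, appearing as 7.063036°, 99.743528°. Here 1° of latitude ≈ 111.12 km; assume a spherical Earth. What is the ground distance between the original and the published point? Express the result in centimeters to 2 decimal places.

Δlat = 7.063035679 − 7.063036 = -0.000000321°; Δlon = 99.743528383 − 99.743528 = +0.000000383°.
N–S: -0.000000321° × 111120 m/° = -0.0356695 m.
E–W at 7.06304°: 0.000000383° × 111120 × cos 7.06304° = 0.000000383 × 111120 × 0.9924 ≈ 0.042236 m.
Hypotenuse of the two orthogonal shifts: √(0.0356695² + 0.042236²) = 0.0552829 m.
That is 0.0552829 m = 5.5283 cm.

5.53 centimeters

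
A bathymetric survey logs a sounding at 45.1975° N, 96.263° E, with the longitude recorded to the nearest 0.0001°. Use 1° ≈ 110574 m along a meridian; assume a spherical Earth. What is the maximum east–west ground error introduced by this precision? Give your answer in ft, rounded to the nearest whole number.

13 ft

Rounding to 4 decimal places leaves the longitude within ±5e-05° of the true value.
At latitude 45.1975° a degree of longitude spans 110574 m × cos 45.1975° = 110574 × 0.7047 ≈ 77917.6 m.
So at most 5e-05° × 77917.6 ≈ 3.89588 m east–west.
Converting: 3.89588 m × 3.2808 ft/m ≈ 12.782 ft.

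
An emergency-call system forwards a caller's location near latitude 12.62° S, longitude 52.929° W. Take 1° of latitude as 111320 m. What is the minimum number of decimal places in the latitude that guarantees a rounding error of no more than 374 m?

One degree of latitude covers 111320 m.
N decimal places → at most half a unit in the last place, 0.5 × 10⁻ᴺ° = 111320/2 × 10⁻ᴺ m.
Setting 55660 × 10⁻ᴺ ≤ 374 gives 10ᴺ ≥ 148.8, i.e. N ≥ 2.17.
So 3 decimal places suffice (55.7 m); 2 would allow up to 557 m.

3 decimal places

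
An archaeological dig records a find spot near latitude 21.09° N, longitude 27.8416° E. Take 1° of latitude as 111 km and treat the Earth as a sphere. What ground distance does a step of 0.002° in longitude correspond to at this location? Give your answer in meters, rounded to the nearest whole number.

One degree of longitude here spans 111000 × cos 21.09° = 111000 × 0.9330 ≈ 103565 m; 0.002° of that is 207.13 m.

207 meters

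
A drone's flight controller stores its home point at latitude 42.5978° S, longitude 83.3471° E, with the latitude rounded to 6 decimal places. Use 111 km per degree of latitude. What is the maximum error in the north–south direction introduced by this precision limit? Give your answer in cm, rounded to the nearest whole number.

Rounding to 6 decimal places leaves the latitude within ±5e-07° of the true value.
North–south distance: 5e-07° × 111000 m/° = 0.0555 m.
That is 0.0555 m = 5.55 cm.

6 cm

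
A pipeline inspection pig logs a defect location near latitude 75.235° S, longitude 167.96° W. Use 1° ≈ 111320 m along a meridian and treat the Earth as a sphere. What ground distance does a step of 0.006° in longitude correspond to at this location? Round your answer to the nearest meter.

At 75.235° a degree of longitude is 111320 × cos 75.235° ≈ 28370.5 m, so 0.006° corresponds to 170.223 m.

170 meters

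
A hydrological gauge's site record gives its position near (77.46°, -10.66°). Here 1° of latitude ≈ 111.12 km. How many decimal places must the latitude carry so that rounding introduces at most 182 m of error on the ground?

3 decimal places

One degree of latitude covers 111120 m.
Rounding to N decimal places gives at most 0.5 × 10⁻ᴺ degrees of error, i.e. 0.5 × 10⁻ᴺ × 111120 m.
Setting 55560 × 10⁻ᴺ ≤ 182 gives 10ᴺ ≥ 305.3, i.e. N ≥ 2.48.
N = 2 would give 556 m (too coarse); N = 3 gives 55.6 m ≤ 182 m.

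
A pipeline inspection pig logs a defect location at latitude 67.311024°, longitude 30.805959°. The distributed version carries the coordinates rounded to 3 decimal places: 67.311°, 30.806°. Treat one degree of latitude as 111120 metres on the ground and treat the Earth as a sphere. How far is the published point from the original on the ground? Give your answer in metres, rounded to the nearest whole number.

3 metres

The latitude changed by +0.000024° and the longitude by -0.000041°.
N–S: 0.000024° × 111120 m/° = 2.66688 m.
East–west at this latitude: -0.000041° × 111120 × cos 67.311° ≈ -0.000041 × 42862.2 = -1.75735 m.
Combined displacement = (2.66688² + 1.75735²)^½ ≈ 3.19383 m.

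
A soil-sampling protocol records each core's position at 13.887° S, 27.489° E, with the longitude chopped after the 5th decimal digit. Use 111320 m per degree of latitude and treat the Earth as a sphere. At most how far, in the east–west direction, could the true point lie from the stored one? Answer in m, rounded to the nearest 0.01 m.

1.08 m

Truncating at 5 decimal places can drop up to a full unit in the last place, so the longitude may be off by as much as 1e-05°.
Parallels shrink by cos φ, so at 13.887° a degree of longitude is 111320 × 0.9708 ≈ 108066 m.
Maximum E–W displacement: 1e-05 × 108066 = 1.08066 m.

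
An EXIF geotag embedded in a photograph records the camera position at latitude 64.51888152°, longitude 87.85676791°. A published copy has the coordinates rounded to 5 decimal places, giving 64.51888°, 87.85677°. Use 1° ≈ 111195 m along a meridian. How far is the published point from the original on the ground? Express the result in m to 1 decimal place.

Δlat = 64.51888152 − 64.51888 = +0.00000152°; Δlon = 87.85676791 − 87.85677 = -0.00000209°.
North–south shift: 0.00000152 × 111195 = 0.169016 m.
East–west at this latitude: -0.00000209° × 111195 × cos 64.5189° ≈ -0.00000209 × 47837.6 = -0.0999806 m.
Hypotenuse of the two orthogonal shifts: √(0.169016² + 0.0999806²) = 0.196374 m.

0.2 m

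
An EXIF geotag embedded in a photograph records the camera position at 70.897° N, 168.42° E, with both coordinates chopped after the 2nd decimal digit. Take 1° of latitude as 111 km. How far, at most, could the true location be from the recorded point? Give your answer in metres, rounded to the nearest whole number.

Truncating at 2 decimal places can drop up to a full unit in the last place, so each coordinate may be off by as much as 0.01°.
Latitude error → 0.01 × 111000 = 1110 m along the meridian.
Longitude error → 0.01 × 111000 × cos 70.897° = 0.01 × 111000 × 0.3273 ≈ 363.267 m.
Worst case both components are at the extreme and orthogonal: √(1110² + 363.267²) ≈ 1167.93 m.

1168 metres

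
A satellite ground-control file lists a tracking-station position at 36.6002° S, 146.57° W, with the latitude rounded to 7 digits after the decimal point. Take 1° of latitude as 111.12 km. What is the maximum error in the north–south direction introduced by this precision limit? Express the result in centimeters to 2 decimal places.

Rounding to 7 decimal places leaves the latitude within ±5e-08° of the true value.
So the N–S error is at most 5e-08 × 111120 = 0.005556 m.
That is 0.005556 m = 0.5556 cm.

0.56 centimeters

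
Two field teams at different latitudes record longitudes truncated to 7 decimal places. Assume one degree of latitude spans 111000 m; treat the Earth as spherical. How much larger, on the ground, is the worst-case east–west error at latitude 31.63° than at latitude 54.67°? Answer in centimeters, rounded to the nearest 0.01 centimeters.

0.30 centimeters

Truncating at 7 decimal places can drop up to a full unit in the last place, so the longitude may be off by as much as 1e-07°.
Error at 31.63° = 1e-07° × 111000 × cos 31.63° ≈ 0.0111 × 0.8515 = 0.0094511 m.
At 54.67°: 1e-07° × 111000 × cos 54.67° = 1e-07 × 111000 × 0.5783 ≈ 0.006419 m.
Difference: 0.0094511 − 0.006419 = 0.0030322 m.
That is 0.00303216 m = 0.30322 cm.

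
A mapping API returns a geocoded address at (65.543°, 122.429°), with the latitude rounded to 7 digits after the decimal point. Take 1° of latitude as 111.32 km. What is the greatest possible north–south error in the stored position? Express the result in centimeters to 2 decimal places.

Rounding to 7 decimal places leaves the latitude within ±5e-08° of the true value.
So the N–S error is at most 5e-08 × 111320 = 0.005566 m.
That is 0.005566 m = 0.5566 cm.

0.56 centimeters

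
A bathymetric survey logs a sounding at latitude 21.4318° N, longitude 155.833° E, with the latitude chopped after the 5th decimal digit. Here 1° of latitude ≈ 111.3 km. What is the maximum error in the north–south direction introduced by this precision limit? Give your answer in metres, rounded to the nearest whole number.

1 metres

Truncating at 5 decimal places can drop up to a full unit in the last place, so the latitude may be off by as much as 1e-05°.
Along the meridian that is 1e-05° × 111300 m/° = 1.113 m.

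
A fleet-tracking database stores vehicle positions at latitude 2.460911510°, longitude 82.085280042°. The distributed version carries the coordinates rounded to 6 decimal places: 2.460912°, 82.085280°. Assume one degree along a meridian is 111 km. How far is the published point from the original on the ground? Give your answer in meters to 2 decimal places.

0.05 meters

Δlat = 2.460911510 − 2.460912 = -0.000000490°; Δlon = 82.085280042 − 82.085280 = +0.000000042°.
North–south shift: -0.000000490 × 111000 = -0.05439 m.
East–west at this latitude: 0.000000042° × 111000 × cos 2.46091° ≈ 0.000000042 × 110898 = 0.0046577 m.
Hypotenuse of the two orthogonal shifts: √(0.05439² + 0.0046577²) = 0.0545891 m.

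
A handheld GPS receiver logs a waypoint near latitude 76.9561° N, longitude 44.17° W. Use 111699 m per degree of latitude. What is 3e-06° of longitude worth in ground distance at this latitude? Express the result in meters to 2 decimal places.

0.08 meters

At 76.9561° a degree of longitude is 111699 × cos 76.9561° ≈ 25210.2 m, so 3e-06° corresponds to 0.0756306 m.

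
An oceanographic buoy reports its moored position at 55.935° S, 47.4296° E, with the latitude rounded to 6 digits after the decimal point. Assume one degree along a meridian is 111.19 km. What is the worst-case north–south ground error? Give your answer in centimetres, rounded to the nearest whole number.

6 centimetres

Rounding to 6 decimal places leaves the latitude within ±5e-07° of the true value.
So the N–S error is at most 5e-07 × 111190 = 0.055595 m.
That is 0.055595 m = 5.5595 cm.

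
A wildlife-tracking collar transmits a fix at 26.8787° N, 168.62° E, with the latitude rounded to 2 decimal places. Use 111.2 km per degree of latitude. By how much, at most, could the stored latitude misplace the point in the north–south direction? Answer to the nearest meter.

556 meters

Rounding to 2 decimal places leaves the latitude within ±0.005° of the true value.
Along the meridian that is 0.005° × 111200 m/° = 556 m.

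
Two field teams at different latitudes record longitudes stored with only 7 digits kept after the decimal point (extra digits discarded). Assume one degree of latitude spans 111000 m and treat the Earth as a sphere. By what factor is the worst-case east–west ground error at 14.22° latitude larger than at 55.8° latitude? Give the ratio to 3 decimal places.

1.725

Truncating at 7 decimal places can drop up to a full unit in the last place, so the longitude may be off by as much as 1e-07°.
Error at 14.22° = 1e-07° × 111000 × cos 14.22° ≈ 0.0111 × 0.9694 = 0.01076 m.
At 55.8°: 1e-07° × 111000 × cos 55.8° = 1e-07 × 111000 × 0.5621 ≈ 0.0062391 m.
Ratio: 0.01076 / 0.0062391 = cos 14.22° / cos 55.8° ≈ 1.7246.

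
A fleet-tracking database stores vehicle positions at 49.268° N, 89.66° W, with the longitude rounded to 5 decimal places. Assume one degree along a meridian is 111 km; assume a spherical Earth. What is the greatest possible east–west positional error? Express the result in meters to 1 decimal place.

Rounding to 5 decimal places leaves the longitude within ±5e-06° of the true value.
One degree of longitude at 49.268° is 111000 × cos 49.268° ≈ 111000 × 0.6525 = 72429.9 m.
East–west error: 5e-06° × 72429.9 m/° ≈ 0.36215 m.

0.4 meters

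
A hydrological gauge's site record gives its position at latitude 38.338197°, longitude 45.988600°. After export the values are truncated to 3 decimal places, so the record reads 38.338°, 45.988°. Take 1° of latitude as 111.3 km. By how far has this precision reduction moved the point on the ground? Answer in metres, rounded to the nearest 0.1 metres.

56.8 metres

The latitude changed by +0.000197° and the longitude by +0.000600°.
N–S: 0.000197° × 111300 m/° = 21.9261 m.
East–west at this latitude: 0.000600° × 111300 × cos 38.338° ≈ 0.000600 × 87299.8 = 52.3799 m.
Distance: √(21.9261² + 52.3799²) ≈ 56.7839 m.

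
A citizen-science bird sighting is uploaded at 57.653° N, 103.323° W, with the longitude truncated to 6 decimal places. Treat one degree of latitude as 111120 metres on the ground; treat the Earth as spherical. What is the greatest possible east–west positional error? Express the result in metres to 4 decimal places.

0.0595 metres

Truncating at 6 decimal places can drop up to a full unit in the last place, so the longitude may be off by as much as 1e-06°.
At latitude 57.653° a degree of longitude spans 111120 m × cos 57.653° = 111120 × 0.5350 ≈ 59454.3 m.
East–west error: 1e-06° × 59454.3 m/° ≈ 0.0594543 m.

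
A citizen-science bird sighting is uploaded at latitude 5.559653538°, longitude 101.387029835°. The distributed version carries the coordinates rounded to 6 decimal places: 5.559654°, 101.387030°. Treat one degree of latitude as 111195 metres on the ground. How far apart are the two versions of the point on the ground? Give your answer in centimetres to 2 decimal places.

The latitude changed by -0.000000462° and the longitude by -0.000000165°.
N–S: -0.000000462° × 111195 m/° = -0.0513721 m.
East–west at this latitude: -0.000000165° × 111195 × cos 5.55965° ≈ -0.000000165 × 110672 = -0.0182609 m.
Combined displacement = (0.0513721² + 0.0182609²)^½ ≈ 0.0545211 m.
That is 0.0545211 m = 5.4521 cm.

5.45 centimetres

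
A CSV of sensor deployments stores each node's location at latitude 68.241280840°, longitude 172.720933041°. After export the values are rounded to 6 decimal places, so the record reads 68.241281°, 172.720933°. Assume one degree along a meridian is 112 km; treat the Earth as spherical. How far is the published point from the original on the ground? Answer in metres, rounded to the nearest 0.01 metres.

The latitude changed by -0.000000160° and the longitude by +0.000000041°.
N–S: -0.000000160° × 112000 m/° = -0.01792 m.
E–W at 68.2413°: 0.000000041° × 112000 × cos 68.2413° = 0.000000041 × 112000 × 0.3707 ≈ 0.00170225 m.
Hypotenuse of the two orthogonal shifts: √(0.01792² + 0.00170225²) = 0.0180007 m.

0.02 metres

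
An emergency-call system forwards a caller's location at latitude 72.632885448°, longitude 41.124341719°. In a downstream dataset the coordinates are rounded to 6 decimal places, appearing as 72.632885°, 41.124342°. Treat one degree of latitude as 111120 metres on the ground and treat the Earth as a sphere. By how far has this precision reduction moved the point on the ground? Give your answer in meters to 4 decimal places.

Δlat = 72.632885448 − 72.632885 = +0.000000448°; Δlon = 41.124341719 − 41.124342 = -0.000000281°.
North–south shift: 0.000000448 × 111120 = 0.0497818 m.
E–W at 72.6329°: -0.000000281° × 111120 × cos 72.6329° = -0.000000281 × 111120 × 0.2985 ≈ -0.00932036 m.
Distance: √(0.0497818² + 0.00932036²) ≈ 0.0506467 m.

0.0506 meters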